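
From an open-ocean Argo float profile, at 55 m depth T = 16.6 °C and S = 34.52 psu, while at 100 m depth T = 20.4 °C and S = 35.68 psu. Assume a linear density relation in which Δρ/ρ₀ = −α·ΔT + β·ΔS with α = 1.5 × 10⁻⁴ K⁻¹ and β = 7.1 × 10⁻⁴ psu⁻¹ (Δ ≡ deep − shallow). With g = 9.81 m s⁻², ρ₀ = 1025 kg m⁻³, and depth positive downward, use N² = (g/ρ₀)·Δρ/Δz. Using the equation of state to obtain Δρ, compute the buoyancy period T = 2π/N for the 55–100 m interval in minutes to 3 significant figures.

14.1 min

ΔT = +3.8 K, ΔS = +1.16 psu (deep − shallow).
Δρ/ρ₀ = −αΔT + βΔS = -5.70 × 10⁻⁴ + 8.236 × 10⁻⁴ = 2.536 × 10⁻⁴, so Δρ ≈ 0.2599 kg m⁻³.
N² = (g/ρ₀)·Δρ/Δz = g·(Δρ/ρ₀)/Δz = 9.81 × 2.536 × 10⁻⁴ / 45 = 5.5285 × 10⁻⁵ s⁻².
N = √(5.5285 × 10⁻⁵) = 7.4354 × 10⁻³ rad s⁻¹ → T = 2π/N = 845.04 s = 14.084 min ≈ 14.1 min.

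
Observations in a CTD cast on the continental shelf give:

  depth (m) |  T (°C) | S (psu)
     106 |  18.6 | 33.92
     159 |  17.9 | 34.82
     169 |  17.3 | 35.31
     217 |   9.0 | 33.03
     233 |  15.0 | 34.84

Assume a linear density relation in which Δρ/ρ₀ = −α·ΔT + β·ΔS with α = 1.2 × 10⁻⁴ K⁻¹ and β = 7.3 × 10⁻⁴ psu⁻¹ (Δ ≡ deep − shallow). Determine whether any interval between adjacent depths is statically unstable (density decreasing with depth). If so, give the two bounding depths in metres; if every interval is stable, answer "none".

169–217 m

Evaluate Δρ/ρ₀ = −αΔT + βΔS across each adjacent pair:
  106–159 m: −αΔT+βΔS = −(1.2 × 10⁻⁴)(-0.7)+(7.3 × 10⁻⁴)(+0.90) = 7.4 × 10⁻⁴ → stable
  159–169 m: −αΔT+βΔS = −(1.2 × 10⁻⁴)(-0.6)+(7.3 × 10⁻⁴)(+0.49) = 4.3 × 10⁻⁴ → stable
  169–217 m: −αΔT+βΔS = −(1.2 × 10⁻⁴)(-8.3)+(7.3 × 10⁻⁴)(-2.28) = -6.7 × 10⁻⁴ → UNSTABLE
  217–233 m: −αΔT+βΔS = −(1.2 × 10⁻⁴)(+6.0)+(7.3 × 10⁻⁴)(+1.81) = 6.0 × 10⁻⁴ → stable
The 169–217 m interval has Δρ < 0: lighter water underlies denser water.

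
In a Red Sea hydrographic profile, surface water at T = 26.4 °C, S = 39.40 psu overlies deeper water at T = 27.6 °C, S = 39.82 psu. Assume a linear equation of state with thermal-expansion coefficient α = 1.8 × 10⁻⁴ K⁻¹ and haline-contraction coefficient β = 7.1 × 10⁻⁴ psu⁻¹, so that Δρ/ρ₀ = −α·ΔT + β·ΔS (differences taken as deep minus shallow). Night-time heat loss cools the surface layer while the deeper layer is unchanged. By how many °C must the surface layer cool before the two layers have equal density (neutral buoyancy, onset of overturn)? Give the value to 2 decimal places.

0.46 °C

Neutral buoyancy requires Δρ = 0, i.e. −α(T_deep − T_surf′) + β(S_deep − S_surf) = 0.
T_surf′ = T_deep − (β/α)·ΔS = 27.6 − (7.1 × 10⁻⁴/1.8 × 10⁻⁴)·(+0.42) = 25.9433 °C.
Cooling required: 26.4 − (25.9433) = 0.4567 °C.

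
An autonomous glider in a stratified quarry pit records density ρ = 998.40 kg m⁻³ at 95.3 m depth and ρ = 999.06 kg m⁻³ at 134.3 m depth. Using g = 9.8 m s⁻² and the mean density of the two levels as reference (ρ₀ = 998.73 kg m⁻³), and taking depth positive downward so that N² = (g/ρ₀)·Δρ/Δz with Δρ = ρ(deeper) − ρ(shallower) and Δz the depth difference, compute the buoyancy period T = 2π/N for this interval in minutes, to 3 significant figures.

8.13 min

Δρ = 999.06 − 998.40 = 0.66 kg m⁻³ over Δz = 134.3 − 95.3 = 39 m.
N² = (9.8/998.73) × (0.66/39) = 1.6606 × 10⁻⁴ s⁻².
N = √(1.6606 × 10⁻⁴) = 0.012886 rad s⁻¹, so T = 2π/N = 487.60 s = 8.1267 min ≈ 8.13 min.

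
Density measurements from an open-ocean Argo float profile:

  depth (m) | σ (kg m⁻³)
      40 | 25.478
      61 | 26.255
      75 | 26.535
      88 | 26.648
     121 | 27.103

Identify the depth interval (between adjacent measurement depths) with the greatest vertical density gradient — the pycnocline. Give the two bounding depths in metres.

40–61 m

Compute the density gradient over each adjacent pair:
  40–61 m: Δρ/Δz = 0.777/21 = 0.037 kg m⁻⁴
  61–75 m: Δρ/Δz = 0.280/14 = 0.020 kg m⁻⁴
  75–88 m: Δρ/Δz = 0.113/13 = 8.7 × 10⁻³ kg m⁻⁴
  88–121 m: Δρ/Δz = 0.455/33 = 0.014 kg m⁻⁴
The largest gradient is in the 40–61 m interval — the pycnocline.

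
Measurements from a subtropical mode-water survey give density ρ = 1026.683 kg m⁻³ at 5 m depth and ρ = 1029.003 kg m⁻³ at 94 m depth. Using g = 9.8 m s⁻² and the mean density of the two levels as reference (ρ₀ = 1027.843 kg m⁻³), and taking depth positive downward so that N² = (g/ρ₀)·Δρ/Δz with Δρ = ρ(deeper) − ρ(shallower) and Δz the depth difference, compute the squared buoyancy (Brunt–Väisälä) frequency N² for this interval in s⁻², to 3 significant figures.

Δρ = 1029.003 − 1026.683 = 2.320 kg m⁻³ over Δz = 94 − 5 = 89 m.
N² = (9.8/1027.843) × (2.320/89) = 2.4854 × 10⁻⁴ s⁻² ≈ 2.49 × 10⁻⁴ s⁻².

2.49 × 10⁻⁴ s⁻²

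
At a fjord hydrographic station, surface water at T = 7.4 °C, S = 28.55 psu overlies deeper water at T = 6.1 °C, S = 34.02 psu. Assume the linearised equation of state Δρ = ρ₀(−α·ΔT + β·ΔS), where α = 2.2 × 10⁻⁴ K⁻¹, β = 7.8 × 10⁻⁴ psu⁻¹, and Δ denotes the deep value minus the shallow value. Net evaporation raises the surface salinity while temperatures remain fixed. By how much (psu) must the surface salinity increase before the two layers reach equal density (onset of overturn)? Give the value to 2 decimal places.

Neutral buoyancy requires −α(T_deep − T_surf) + β(S_deep − S_surf′) = 0.
S_surf′ = S_deep − (α/β)·ΔT = 34.02 − (2.2 × 10⁻⁴/7.8 × 10⁻⁴)·(-1.3) = 34.3867 psu.
Increase required: 34.3867 − 28.55 = 5.8367 psu.

5.84 psu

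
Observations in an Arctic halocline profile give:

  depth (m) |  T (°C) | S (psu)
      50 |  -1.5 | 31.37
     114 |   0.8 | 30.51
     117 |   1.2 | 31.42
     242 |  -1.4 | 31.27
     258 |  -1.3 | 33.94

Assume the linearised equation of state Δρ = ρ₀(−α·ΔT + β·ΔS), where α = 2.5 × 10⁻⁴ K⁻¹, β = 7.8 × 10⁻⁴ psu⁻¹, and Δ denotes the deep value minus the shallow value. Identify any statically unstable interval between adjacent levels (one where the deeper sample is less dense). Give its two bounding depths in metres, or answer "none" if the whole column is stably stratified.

50–114 m

Evaluate Δρ/ρ₀ = −αΔT + βΔS across each adjacent pair:
  50–114 m: −αΔT+βΔS = −(2.5 × 10⁻⁴)(+2.3)+(7.8 × 10⁻⁴)(-0.86) = -1.2 × 10⁻³ → UNSTABLE
  114–117 m: −αΔT+βΔS = −(2.5 × 10⁻⁴)(+0.4)+(7.8 × 10⁻⁴)(+0.91) = 6.1 × 10⁻⁴ → stable
  117–242 m: −αΔT+βΔS = −(2.5 × 10⁻⁴)(-2.6)+(7.8 × 10⁻⁴)(-0.15) = 5.3 × 10⁻⁴ → stable
  242–258 m: −αΔT+βΔS = −(2.5 × 10⁻⁴)(+0.1)+(7.8 × 10⁻⁴)(+2.67) = 2.1 × 10⁻³ → stable
The 50–114 m interval has Δρ < 0: lighter water underlies denser water.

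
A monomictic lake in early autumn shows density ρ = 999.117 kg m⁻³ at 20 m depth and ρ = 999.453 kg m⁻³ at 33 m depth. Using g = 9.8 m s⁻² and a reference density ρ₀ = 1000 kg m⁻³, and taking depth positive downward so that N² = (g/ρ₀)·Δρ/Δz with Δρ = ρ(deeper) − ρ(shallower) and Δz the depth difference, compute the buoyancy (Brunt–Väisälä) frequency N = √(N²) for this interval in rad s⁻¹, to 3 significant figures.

Δρ = 999.453 − 999.117 = 0.336 kg m⁻³ over Δz = 33 − 20 = 13 m.
N² = (9.8/1000) × (0.336/13) = 2.5329 × 10⁻⁴ s⁻².
N = √(2.5329 × 10⁻⁴) = 0.015915 rad s⁻¹ ≈ 0.0159 rad s⁻¹.

0.0159 rad s⁻¹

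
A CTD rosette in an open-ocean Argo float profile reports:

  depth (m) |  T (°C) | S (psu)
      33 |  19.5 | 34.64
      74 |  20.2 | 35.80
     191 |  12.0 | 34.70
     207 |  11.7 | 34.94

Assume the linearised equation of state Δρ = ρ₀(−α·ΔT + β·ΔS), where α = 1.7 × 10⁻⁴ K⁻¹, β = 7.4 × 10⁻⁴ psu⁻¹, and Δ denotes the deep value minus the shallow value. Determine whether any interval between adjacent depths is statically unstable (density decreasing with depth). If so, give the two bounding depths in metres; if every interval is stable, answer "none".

Evaluate Δρ/ρ₀ = −αΔT + βΔS across each adjacent pair:
  33–74 m: −αΔT+βΔS = −(1.7 × 10⁻⁴)(+0.7)+(7.4 × 10⁻⁴)(+1.16) = 7.4 × 10⁻⁴ → stable
  74–191 m: −αΔT+βΔS = −(1.7 × 10⁻⁴)(-8.2)+(7.4 × 10⁻⁴)(-1.10) = 5.8 × 10⁻⁴ → stable
  191–207 m: −αΔT+βΔS = −(1.7 × 10⁻⁴)(-0.3)+(7.4 × 10⁻⁴)(+0.24) = 2.3 × 10⁻⁴ → stable
Every interval has Δρ > 0: the column is stably stratified throughout.

none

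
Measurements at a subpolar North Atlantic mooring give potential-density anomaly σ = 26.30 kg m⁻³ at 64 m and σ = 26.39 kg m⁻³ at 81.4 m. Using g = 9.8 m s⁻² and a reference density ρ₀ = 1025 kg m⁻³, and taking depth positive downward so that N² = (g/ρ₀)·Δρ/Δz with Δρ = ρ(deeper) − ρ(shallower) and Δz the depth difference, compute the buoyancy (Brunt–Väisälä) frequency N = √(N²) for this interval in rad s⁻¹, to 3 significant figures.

Δρ = 1026.39 − 1026.30 = 0.09 kg m⁻³ over Δz = 81.4 − 64 = 17.4 m.
N² = (9.8/1025) × (0.09/17.4) = 4.9453 × 10⁻⁵ s⁻².
N = √(4.9453 × 10⁻⁵) = 7.0323 × 10⁻³ rad s⁻¹ ≈ 7.03 × 10⁻³ rad s⁻¹.
N² > 0, so the interval is statically stable.

7.03 × 10⁻³ rad s⁻¹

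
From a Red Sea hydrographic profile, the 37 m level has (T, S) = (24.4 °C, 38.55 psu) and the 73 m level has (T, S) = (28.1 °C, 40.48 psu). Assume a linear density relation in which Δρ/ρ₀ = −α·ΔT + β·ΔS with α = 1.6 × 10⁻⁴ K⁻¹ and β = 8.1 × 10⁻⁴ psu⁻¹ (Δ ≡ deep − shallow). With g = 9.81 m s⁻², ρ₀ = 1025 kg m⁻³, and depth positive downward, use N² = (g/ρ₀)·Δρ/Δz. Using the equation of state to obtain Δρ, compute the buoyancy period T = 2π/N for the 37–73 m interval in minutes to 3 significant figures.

ΔT = +3.7 K, ΔS = +1.93 psu (deep − shallow).
Δρ/ρ₀ = −αΔT + βΔS = -5.92 × 10⁻⁴ + 1.5633 × 10⁻³ = 9.713 × 10⁻⁴, so Δρ ≈ 0.9956 kg m⁻³.
N² = (g/ρ₀)·Δρ/Δz = g·(Δρ/ρ₀)/Δz = 9.81 × 9.713 × 10⁻⁴ / 36 = 2.6468 × 10⁻⁴ s⁻².
N = √(2.6468 × 10⁻⁴) = 0.016269 rad s⁻¹ → T = 2π/N = 386.21 s = 6.4368 min ≈ 6.44 min.

6.44 min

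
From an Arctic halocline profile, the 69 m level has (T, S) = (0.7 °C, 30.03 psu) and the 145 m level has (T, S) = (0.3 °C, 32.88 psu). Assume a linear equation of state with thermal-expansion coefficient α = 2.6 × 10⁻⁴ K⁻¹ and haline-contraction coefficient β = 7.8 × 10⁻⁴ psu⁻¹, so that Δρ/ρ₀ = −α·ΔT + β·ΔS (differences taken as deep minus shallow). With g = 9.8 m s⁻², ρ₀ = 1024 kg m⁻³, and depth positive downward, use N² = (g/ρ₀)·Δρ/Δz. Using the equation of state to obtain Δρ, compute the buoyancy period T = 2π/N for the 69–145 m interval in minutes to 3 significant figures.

6.05 min

ΔT = -0.4 K, ΔS = +2.85 psu (deep − shallow).
Δρ/ρ₀ = −αΔT + βΔS = 1.04 × 10⁻⁴ + 2.223 × 10⁻³ = 2.327 × 10⁻³, so Δρ ≈ 2.383 kg m⁻³.
N² = (g/ρ₀)·Δρ/Δz = g·(Δρ/ρ₀)/Δz = 9.8 × 2.327 × 10⁻³ / 76 = 3.0006 × 10⁻⁴ s⁻².
N = √(3.0006 × 10⁻⁴) = 0.017322 rad s⁻¹ → T = 2π/N = 362.73 s = 6.0455 min ≈ 6.05 min.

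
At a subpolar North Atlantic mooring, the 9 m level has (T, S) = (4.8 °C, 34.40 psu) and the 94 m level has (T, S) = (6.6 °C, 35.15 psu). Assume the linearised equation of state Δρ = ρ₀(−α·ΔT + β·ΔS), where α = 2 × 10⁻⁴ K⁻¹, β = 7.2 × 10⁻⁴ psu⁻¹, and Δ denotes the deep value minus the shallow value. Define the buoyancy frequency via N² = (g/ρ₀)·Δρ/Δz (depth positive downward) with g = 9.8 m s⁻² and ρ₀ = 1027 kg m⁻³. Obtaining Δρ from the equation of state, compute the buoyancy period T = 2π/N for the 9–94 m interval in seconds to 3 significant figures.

ΔT = +1.8 K, ΔS = +0.75 psu (deep − shallow).
Δρ/ρ₀ = −αΔT + βΔS = -3.60 × 10⁻⁴ + 5.40 × 10⁻⁴ = 1.80 × 10⁻⁴, so Δρ ≈ 0.1849 kg m⁻³.
N² = (g/ρ₀)·Δρ/Δz = g·(Δρ/ρ₀)/Δz = 9.8 × 1.80 × 10⁻⁴ / 85 = 2.0753 × 10⁻⁵ s⁻².
N = √(2.0753 × 10⁻⁵) = 4.5555 × 10⁻³ rad s⁻¹ → T = 2π/N = 1.3793 × 10³ s ≈ 1.38 × 10³ s.

1.38 × 10³ s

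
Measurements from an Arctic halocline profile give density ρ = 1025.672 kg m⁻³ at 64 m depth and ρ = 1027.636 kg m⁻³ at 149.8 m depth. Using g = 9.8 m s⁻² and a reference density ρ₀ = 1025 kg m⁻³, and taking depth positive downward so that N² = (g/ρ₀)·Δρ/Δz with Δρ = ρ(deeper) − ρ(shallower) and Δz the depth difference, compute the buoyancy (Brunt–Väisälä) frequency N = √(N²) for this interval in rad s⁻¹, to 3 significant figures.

0.0148 rad s⁻¹

Δρ = 1027.636 − 1025.672 = 1.964 kg m⁻³ over Δz = 149.8 − 64 = 85.8 m.
N² = (9.8/1025) × (1.964/85.8) = 2.1885 × 10⁻⁴ s⁻².
N = √(2.1885 × 10⁻⁴) = 0.014794 rad s⁻¹ ≈ 0.0148 rad s⁻¹.
N² > 0, so the interval is statically stable.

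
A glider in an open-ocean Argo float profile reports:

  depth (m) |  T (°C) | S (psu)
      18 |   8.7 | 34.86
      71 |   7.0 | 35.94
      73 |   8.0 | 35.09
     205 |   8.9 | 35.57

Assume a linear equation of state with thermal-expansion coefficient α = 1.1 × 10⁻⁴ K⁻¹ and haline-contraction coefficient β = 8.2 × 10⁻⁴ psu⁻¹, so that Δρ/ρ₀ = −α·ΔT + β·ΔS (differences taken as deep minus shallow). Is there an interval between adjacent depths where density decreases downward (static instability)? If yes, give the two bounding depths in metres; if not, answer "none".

Evaluate Δρ/ρ₀ = −αΔT + βΔS across each adjacent pair:
  18–71 m: −αΔT+βΔS = −(1.1 × 10⁻⁴)(-1.7)+(8.2 × 10⁻⁴)(+1.08) = 1.1 × 10⁻³ → stable
  71–73 m: −αΔT+βΔS = −(1.1 × 10⁻⁴)(+1.0)+(8.2 × 10⁻⁴)(-0.85) = -8.1 × 10⁻⁴ → UNSTABLE
  73–205 m: −αΔT+βΔS = −(1.1 × 10⁻⁴)(+0.9)+(8.2 × 10⁻⁴)(+0.48) = 2.9 × 10⁻⁴ → stable
The 71–73 m interval has Δρ < 0: lighter water underlies denser water.

71–73 m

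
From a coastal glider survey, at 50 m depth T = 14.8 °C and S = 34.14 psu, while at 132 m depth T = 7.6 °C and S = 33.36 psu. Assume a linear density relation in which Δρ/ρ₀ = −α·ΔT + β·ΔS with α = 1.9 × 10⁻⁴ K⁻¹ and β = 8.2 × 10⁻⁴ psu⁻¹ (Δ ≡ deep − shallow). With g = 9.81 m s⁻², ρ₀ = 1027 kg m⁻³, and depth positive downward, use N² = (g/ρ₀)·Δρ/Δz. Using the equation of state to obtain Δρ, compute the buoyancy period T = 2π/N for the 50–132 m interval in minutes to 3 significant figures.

11.2 min

ΔT = -7.2 K, ΔS = -0.78 psu (deep − shallow).
Δρ/ρ₀ = −αΔT + βΔS = 1.368 × 10⁻³ − 6.396 × 10⁻⁴ = 7.284 × 10⁻⁴, so Δρ ≈ 0.7481 kg m⁻³.
N² = (g/ρ₀)·Δρ/Δz = g·(Δρ/ρ₀)/Δz = 9.81 × 7.284 × 10⁻⁴ / 82 = 8.7142 × 10⁻⁵ s⁻².
N = √(8.7142 × 10⁻⁵) = 9.3350 × 10⁻³ rad s⁻¹ → T = 2π/N = 673.08 s = 11.218 min ≈ 11.2 min.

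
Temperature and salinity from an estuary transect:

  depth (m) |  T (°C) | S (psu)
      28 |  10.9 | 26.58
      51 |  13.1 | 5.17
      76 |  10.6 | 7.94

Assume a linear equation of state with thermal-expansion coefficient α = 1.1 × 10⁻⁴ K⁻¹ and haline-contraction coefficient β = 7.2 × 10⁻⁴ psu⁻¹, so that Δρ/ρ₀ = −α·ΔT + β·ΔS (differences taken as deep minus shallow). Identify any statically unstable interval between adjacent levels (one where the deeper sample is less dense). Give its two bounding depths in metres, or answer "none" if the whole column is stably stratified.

Evaluate Δρ/ρ₀ = −αΔT + βΔS across each adjacent pair:
  28–51 m: −αΔT+βΔS = −(1.1 × 10⁻⁴)(+2.2)+(7.2 × 10⁻⁴)(-21.41) = -0.016 → UNSTABLE
  51–76 m: −αΔT+βΔS = −(1.1 × 10⁻⁴)(-2.5)+(7.2 × 10⁻⁴)(+2.77) = 2.3 × 10⁻³ → stable
The 28–51 m interval has Δρ < 0: lighter water underlies denser water.

28–51 m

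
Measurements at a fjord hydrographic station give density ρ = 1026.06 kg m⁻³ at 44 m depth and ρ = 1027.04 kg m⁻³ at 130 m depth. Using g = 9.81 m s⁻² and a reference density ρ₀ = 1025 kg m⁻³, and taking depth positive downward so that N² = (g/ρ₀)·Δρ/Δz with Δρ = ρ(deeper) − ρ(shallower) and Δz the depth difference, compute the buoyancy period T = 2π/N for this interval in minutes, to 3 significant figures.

Δρ = 1027.04 − 1026.06 = 0.98 kg m⁻³ over Δz = 130 − 44 = 86 m.
N² = (9.81/1025) × (0.98/86) = 1.0906 × 10⁻⁴ s⁻².
N = √(1.0906 × 10⁻⁴) = 0.010443 rad s⁻¹, so T = 2π/N = 601.66 s = 10.028 min ≈ 10.0 min.

10.0 min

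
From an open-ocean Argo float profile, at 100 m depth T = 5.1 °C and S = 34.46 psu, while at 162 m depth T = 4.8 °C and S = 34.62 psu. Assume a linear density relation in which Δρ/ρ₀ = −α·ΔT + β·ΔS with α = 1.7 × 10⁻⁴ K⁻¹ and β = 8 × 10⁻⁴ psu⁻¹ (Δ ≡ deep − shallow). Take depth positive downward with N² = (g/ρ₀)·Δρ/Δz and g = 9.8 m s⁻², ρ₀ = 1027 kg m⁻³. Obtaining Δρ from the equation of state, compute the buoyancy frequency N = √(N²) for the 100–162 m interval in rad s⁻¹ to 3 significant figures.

ΔT = -0.3 K, ΔS = +0.16 psu (deep − shallow).
Δρ/ρ₀ = −αΔT + βΔS = 5.10 × 10⁻⁵ + 1.28 × 10⁻⁴ = 1.79 × 10⁻⁴, so Δρ ≈ 0.1838 kg m⁻³.
N² = (g/ρ₀)·Δρ/Δz = g·(Δρ/ρ₀)/Δz = 9.8 × 1.79 × 10⁻⁴ / 62 = 2.8294 × 10⁻⁵ s⁻².
N = √(2.8294 × 10⁻⁵) = 5.3192 × 10⁻³ rad s⁻¹ ≈ 5.32 × 10⁻³ rad s⁻¹.

5.32 × 10⁻³ rad s⁻¹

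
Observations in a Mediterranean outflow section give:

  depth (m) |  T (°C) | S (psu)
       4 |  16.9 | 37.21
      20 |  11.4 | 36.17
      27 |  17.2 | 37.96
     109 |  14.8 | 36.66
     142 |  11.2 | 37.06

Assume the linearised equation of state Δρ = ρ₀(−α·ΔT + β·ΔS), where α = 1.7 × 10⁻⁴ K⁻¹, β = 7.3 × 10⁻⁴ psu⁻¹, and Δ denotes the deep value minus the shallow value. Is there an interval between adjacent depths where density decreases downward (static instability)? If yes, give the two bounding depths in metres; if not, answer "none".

Evaluate Δρ/ρ₀ = −αΔT + βΔS across each adjacent pair:
  4–20 m: −αΔT+βΔS = −(1.7 × 10⁻⁴)(-5.5)+(7.3 × 10⁻⁴)(-1.04) = 1.8 × 10⁻⁴ → stable
  20–27 m: −αΔT+βΔS = −(1.7 × 10⁻⁴)(+5.8)+(7.3 × 10⁻⁴)(+1.79) = 3.2 × 10⁻⁴ → stable
  27–109 m: −αΔT+βΔS = −(1.7 × 10⁻⁴)(-2.4)+(7.3 × 10⁻⁴)(-1.30) = -5.4 × 10⁻⁴ → UNSTABLE
  109–142 m: −αΔT+βΔS = −(1.7 × 10⁻⁴)(-3.6)+(7.3 × 10⁻⁴)(+0.40) = 9.0 × 10⁻⁴ → stable
The 27–109 m interval has Δρ < 0: lighter water underlies denser water.

27–109 m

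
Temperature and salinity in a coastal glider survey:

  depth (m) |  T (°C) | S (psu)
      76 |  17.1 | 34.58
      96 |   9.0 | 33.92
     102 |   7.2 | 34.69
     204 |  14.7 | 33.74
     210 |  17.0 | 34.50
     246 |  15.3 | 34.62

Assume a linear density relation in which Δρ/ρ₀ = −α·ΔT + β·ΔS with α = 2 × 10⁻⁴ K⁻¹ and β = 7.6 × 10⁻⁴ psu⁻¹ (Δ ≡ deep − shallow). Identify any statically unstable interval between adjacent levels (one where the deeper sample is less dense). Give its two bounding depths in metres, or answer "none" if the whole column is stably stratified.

102–204 m

Evaluate Δρ/ρ₀ = −αΔT + βΔS across each adjacent pair:
  76–96 m: −αΔT+βΔS = −(2 × 10⁻⁴)(-8.1)+(7.6 × 10⁻⁴)(-0.66) = 1.1 × 10⁻³ → stable
  96–102 m: −αΔT+βΔS = −(2 × 10⁻⁴)(-1.8)+(7.6 × 10⁻⁴)(+0.77) = 9.5 × 10⁻⁴ → stable
  102–204 m: −αΔT+βΔS = −(2 × 10⁻⁴)(+7.5)+(7.6 × 10⁻⁴)(-0.95) = -2.2 × 10⁻³ → UNSTABLE
  204–210 m: −αΔT+βΔS = −(2 × 10⁻⁴)(+2.3)+(7.6 × 10⁻⁴)(+0.76) = 1.2 × 10⁻⁴ → stable
  210–246 m: −αΔT+βΔS = −(2 × 10⁻⁴)(-1.7)+(7.6 × 10⁻⁴)(+0.12) = 4.3 × 10⁻⁴ → stable
The 102–204 m interval has Δρ < 0: lighter water underlies denser water.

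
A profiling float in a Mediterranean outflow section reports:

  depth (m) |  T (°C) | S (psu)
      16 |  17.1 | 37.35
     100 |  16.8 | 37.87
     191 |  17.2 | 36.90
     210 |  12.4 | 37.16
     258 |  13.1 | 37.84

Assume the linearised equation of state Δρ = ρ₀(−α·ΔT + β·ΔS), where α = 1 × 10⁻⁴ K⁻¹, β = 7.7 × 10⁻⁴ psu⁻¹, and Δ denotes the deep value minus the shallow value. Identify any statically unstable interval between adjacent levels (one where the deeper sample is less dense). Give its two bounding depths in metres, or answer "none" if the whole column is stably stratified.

100–191 m

Evaluate Δρ/ρ₀ = −αΔT + βΔS across each adjacent pair:
  16–100 m: −αΔT+βΔS = −(1 × 10⁻⁴)(-0.3)+(7.7 × 10⁻⁴)(+0.52) = 4.3 × 10⁻⁴ → stable
  100–191 m: −αΔT+βΔS = −(1 × 10⁻⁴)(+0.4)+(7.7 × 10⁻⁴)(-0.97) = -7.9 × 10⁻⁴ → UNSTABLE
  191–210 m: −αΔT+βΔS = −(1 × 10⁻⁴)(-4.8)+(7.7 × 10⁻⁴)(+0.26) = 6.8 × 10⁻⁴ → stable
  210–258 m: −αΔT+βΔS = −(1 × 10⁻⁴)(+0.7)+(7.7 × 10⁻⁴)(+0.68) = 4.5 × 10⁻⁴ → stable
The 100–191 m interval has Δρ < 0: lighter water underlies denser water.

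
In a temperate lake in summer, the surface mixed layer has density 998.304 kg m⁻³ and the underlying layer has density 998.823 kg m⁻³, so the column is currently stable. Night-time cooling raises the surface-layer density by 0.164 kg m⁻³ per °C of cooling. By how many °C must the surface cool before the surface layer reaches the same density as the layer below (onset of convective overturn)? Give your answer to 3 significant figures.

3.16 °C

Density deficit of the surface layer: 998.823 − 998.304 = 0.519 kg m⁻³.
Required change = 0.519 / 0.164 = 3.16 °C.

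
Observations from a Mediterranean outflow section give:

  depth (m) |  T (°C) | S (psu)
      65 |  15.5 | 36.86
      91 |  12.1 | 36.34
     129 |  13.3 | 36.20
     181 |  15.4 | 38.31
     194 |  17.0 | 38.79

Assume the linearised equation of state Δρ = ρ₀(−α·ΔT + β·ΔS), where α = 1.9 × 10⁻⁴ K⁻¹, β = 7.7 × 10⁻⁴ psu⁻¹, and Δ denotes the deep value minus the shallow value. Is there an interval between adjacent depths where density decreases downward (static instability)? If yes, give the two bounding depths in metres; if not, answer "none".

91–129 m

Evaluate Δρ/ρ₀ = −αΔT + βΔS across each adjacent pair:
  65–91 m: −αΔT+βΔS = −(1.9 × 10⁻⁴)(-3.4)+(7.7 × 10⁻⁴)(-0.52) = 2.5 × 10⁻⁴ → stable
  91–129 m: −αΔT+βΔS = −(1.9 × 10⁻⁴)(+1.2)+(7.7 × 10⁻⁴)(-0.14) = -3.4 × 10⁻⁴ → UNSTABLE
  129–181 m: −αΔT+βΔS = −(1.9 × 10⁻⁴)(+2.1)+(7.7 × 10⁻⁴)(+2.11) = 1.2 × 10⁻³ → stable
  181–194 m: −αΔT+βΔS = −(1.9 × 10⁻⁴)(+1.6)+(7.7 × 10⁻⁴)(+0.48) = 6.6 × 10⁻⁵ → stable
The 91–129 m interval has Δρ < 0: lighter water underlies denser water.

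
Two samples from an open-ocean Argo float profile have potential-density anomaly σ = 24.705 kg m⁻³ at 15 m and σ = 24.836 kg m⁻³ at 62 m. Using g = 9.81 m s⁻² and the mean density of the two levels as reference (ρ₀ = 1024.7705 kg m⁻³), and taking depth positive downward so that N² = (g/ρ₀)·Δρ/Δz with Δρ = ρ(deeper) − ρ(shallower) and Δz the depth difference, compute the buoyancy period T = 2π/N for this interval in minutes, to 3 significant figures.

Δρ = 1024.836 − 1024.705 = 0.131 kg m⁻³ over Δz = 62 − 15 = 47 m.
N² = (9.81/1024.7705) × (0.131/47) = 2.6682 × 10⁻⁵ s⁻².
N = √(2.6682 × 10⁻⁵) = 5.1655 × 10⁻³ rad s⁻¹, so T = 2π/N = 1.2164 × 10³ s = 20.273 min ≈ 20.3 min.
A positive N² confirms static stability across the interval.

20.3 min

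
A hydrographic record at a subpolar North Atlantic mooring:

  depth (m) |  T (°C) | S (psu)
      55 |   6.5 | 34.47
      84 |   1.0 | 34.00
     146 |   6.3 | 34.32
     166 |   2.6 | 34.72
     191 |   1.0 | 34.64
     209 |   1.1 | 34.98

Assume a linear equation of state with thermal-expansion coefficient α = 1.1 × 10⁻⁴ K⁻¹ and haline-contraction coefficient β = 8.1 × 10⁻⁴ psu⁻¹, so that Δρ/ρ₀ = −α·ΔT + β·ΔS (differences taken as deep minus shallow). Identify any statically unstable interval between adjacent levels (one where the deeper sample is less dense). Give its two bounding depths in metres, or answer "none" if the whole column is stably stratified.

Evaluate Δρ/ρ₀ = −αΔT + βΔS across each adjacent pair:
  55–84 m: −αΔT+βΔS = −(1.1 × 10⁻⁴)(-5.5)+(8.1 × 10⁻⁴)(-0.47) = 2.2 × 10⁻⁴ → stable
  84–146 m: −αΔT+βΔS = −(1.1 × 10⁻⁴)(+5.3)+(8.1 × 10⁻⁴)(+0.32) = -3.2 × 10⁻⁴ → UNSTABLE
  146–166 m: −αΔT+βΔS = −(1.1 × 10⁻⁴)(-3.7)+(8.1 × 10⁻⁴)(+0.40) = 7.3 × 10⁻⁴ → stable
  166–191 m: −αΔT+βΔS = −(1.1 × 10⁻⁴)(-1.6)+(8.1 × 10⁻⁴)(-0.08) = 1.1 × 10⁻⁴ → stable
  191–209 m: −αΔT+βΔS = −(1.1 × 10⁻⁴)(+0.1)+(8.1 × 10⁻⁴)(+0.34) = 2.6 × 10⁻⁴ → stable
The 84–146 m interval has Δρ < 0: lighter water underlies denser water.

84–146 m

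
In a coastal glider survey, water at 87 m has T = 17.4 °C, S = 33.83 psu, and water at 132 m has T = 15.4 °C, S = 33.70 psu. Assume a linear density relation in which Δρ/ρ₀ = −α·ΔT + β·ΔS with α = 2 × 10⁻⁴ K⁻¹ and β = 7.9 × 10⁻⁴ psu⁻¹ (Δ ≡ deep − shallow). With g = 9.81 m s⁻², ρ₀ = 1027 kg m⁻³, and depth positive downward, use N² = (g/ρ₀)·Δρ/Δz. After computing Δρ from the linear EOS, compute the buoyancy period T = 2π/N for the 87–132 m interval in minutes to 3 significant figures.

13.0 min

ΔT = -2.0 K, ΔS = -0.13 psu (deep − shallow).
Δρ/ρ₀ = −αΔT + βΔS = 4.00 × 10⁻⁴ − 1.027 × 10⁻⁴ = 2.973 × 10⁻⁴, so Δρ ≈ 0.3053 kg m⁻³.
N² = (g/ρ₀)·Δρ/Δz = g·(Δρ/ρ₀)/Δz = 9.81 × 2.973 × 10⁻⁴ / 45 = 6.4811 × 10⁻⁵ s⁻².
N = √(6.4811 × 10⁻⁵) = 8.0505 × 10⁻³ rad s⁻¹ → T = 2π/N = 780.47 s = 13.008 min ≈ 13.0 min.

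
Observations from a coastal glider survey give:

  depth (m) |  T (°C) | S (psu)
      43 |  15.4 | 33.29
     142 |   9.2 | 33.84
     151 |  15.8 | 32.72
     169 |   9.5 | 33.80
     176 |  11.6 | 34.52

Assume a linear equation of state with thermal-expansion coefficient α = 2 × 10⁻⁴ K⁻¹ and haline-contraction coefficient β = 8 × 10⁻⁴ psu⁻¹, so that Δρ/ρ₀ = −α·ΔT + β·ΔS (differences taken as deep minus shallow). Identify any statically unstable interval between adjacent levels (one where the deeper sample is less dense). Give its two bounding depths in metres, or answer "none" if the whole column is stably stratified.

142–151 m

Evaluate Δρ/ρ₀ = −αΔT + βΔS across each adjacent pair:
  43–142 m: −αΔT+βΔS = −(2 × 10⁻⁴)(-6.2)+(8 × 10⁻⁴)(+0.55) = 1.7 × 10⁻³ → stable
  142–151 m: −αΔT+βΔS = −(2 × 10⁻⁴)(+6.6)+(8 × 10⁻⁴)(-1.12) = -2.2 × 10⁻³ → UNSTABLE
  151–169 m: −αΔT+βΔS = −(2 × 10⁻⁴)(-6.3)+(8 × 10⁻⁴)(+1.08) = 2.1 × 10⁻³ → stable
  169–176 m: −αΔT+βΔS = −(2 × 10⁻⁴)(+2.1)+(8 × 10⁻⁴)(+0.72) = 1.6 × 10⁻⁴ → stable
The 142–151 m interval has Δρ < 0: lighter water underlies denser water.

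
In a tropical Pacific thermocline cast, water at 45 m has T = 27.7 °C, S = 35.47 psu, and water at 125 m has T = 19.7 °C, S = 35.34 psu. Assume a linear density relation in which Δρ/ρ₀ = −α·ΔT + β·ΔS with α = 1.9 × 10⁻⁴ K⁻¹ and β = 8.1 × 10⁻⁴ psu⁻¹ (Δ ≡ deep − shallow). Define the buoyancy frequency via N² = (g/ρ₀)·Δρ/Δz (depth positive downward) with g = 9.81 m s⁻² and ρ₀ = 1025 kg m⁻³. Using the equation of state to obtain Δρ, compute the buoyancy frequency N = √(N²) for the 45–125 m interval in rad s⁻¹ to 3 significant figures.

ΔT = -8.0 K, ΔS = -0.13 psu (deep − shallow).
Δρ/ρ₀ = −αΔT + βΔS = 1.52 × 10⁻³ − 1.053 × 10⁻⁴ = 1.4147 × 10⁻³, so Δρ ≈ 1.450 kg m⁻³.
N² = (g/ρ₀)·Δρ/Δz = g·(Δρ/ρ₀)/Δz = 9.81 × 1.4147 × 10⁻³ / 80 = 1.7348 × 10⁻⁴ s⁻².
N = √(1.7348 × 10⁻⁴) = 0.013171 rad s⁻¹ ≈ 0.0132 rad s⁻¹.

0.0132 rad s⁻¹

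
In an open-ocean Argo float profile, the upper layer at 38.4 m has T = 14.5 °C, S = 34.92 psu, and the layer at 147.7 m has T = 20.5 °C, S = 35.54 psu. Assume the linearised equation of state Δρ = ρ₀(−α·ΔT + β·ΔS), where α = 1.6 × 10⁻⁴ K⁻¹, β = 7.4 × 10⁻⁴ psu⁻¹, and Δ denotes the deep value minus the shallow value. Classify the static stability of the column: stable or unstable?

ΔT = 20.5 − 14.5 = +6.0 K and ΔS = 35.54 − 34.92 = +0.62 psu (deep − shallow).
−αΔT = -9.60 × 10⁻⁴; βΔS = 4.588 × 10⁻⁴; sum Δρ/ρ₀ = -5.012 × 10⁻⁴.
Δρ/ρ₀ < 0, so Δρ < 0: deeper water is lighter → statically unstable; the column would overturn.

unstable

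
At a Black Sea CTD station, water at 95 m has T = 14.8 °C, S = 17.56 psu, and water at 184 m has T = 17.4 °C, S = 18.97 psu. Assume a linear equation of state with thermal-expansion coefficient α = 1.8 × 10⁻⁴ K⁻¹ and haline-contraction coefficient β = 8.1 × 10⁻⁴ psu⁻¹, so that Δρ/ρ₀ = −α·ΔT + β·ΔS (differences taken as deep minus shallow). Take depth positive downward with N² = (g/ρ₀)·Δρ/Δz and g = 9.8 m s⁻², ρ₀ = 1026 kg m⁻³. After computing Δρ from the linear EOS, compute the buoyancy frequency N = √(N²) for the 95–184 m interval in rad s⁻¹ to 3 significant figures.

ΔT = +2.6 K, ΔS = +1.41 psu (deep − shallow).
Δρ/ρ₀ = −αΔT + βΔS = -4.68 × 10⁻⁴ + 1.1421 × 10⁻³ = 6.741 × 10⁻⁴, so Δρ ≈ 0.6916 kg m⁻³.
N² = (g/ρ₀)·Δρ/Δz = g·(Δρ/ρ₀)/Δz = 9.8 × 6.741 × 10⁻⁴ / 89 = 7.4227 × 10⁻⁵ s⁻².
N = √(7.4227 × 10⁻⁵) = 8.6155 × 10⁻³ rad s⁻¹ ≈ 8.62 × 10⁻³ rad s⁻¹.

8.62 × 10⁻³ rad s⁻¹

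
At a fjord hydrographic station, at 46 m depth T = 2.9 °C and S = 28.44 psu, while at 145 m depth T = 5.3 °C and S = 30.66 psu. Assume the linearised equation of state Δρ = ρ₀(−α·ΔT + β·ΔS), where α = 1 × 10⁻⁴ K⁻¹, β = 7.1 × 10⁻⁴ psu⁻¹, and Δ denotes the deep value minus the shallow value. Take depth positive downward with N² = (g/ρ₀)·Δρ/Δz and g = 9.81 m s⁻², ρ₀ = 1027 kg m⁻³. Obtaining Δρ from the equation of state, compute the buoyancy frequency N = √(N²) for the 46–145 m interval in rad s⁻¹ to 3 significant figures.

0.0115 rad s⁻¹

ΔT = +2.4 K, ΔS = +2.22 psu (deep − shallow).
Δρ/ρ₀ = −αΔT + βΔS = -2.40 × 10⁻⁴ + 1.5762 × 10⁻³ = 1.3362 × 10⁻³, so Δρ ≈ 1.372 kg m⁻³.
N² = (g/ρ₀)·Δρ/Δz = g·(Δρ/ρ₀)/Δz = 9.81 × 1.3362 × 10⁻³ / 99 = 1.3241 × 10⁻⁴ s⁻².
N = √(1.3241 × 10⁻⁴) = 0.011507 rad s⁻¹ ≈ 0.0115 rad s⁻¹.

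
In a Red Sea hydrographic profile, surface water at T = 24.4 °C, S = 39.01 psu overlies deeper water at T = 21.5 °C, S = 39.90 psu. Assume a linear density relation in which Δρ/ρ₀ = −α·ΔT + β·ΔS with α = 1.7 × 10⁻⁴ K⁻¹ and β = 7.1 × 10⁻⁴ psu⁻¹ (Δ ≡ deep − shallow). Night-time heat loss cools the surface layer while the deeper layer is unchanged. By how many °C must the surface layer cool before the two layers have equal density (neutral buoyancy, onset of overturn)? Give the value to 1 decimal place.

Neutral buoyancy requires Δρ = 0, i.e. −α(T_deep − T_surf′) + β(S_deep − S_surf) = 0.
T_surf′ = T_deep − (β/α)·ΔS = 21.5 − (7.1 × 10⁻⁴/1.7 × 10⁻⁴)·(+0.89) = 17.783 °C.
Cooling required: 24.4 − (17.783) = 6.617 °C.

6.6 °C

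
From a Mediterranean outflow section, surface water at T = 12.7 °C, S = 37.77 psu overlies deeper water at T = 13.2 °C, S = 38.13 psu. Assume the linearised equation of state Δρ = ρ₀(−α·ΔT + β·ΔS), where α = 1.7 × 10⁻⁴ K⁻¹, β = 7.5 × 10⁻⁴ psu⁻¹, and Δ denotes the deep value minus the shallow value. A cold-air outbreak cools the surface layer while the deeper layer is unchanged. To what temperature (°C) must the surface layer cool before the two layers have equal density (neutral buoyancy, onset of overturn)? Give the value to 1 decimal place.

Neutral buoyancy requires Δρ = 0, i.e. −α(T_deep − T_surf′) + β(S_deep − S_surf) = 0.
T_surf′ = T_deep − (β/α)·ΔS = 13.2 − (7.5 × 10⁻⁴/1.7 × 10⁻⁴)·(+0.36) = 11.612 °C.
Cooling required: 12.7 − (11.612) = 1.088 °C.

11.6 °C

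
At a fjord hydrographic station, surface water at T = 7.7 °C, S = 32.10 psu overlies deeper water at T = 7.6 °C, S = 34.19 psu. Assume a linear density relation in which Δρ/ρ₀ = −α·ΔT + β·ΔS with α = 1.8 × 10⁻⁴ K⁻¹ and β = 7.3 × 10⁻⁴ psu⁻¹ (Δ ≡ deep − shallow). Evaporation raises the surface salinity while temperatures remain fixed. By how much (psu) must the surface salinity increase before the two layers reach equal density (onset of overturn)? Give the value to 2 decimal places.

Neutral buoyancy requires −α(T_deep − T_surf) + β(S_deep − S_surf′) = 0.
S_surf′ = S_deep − (α/β)·ΔT = 34.19 − (1.8 × 10⁻⁴/7.3 × 10⁻⁴)·(-0.1) = 34.2147 psu.
Increase required: 34.2147 − 32.10 = 2.1147 psu.

2.11 psu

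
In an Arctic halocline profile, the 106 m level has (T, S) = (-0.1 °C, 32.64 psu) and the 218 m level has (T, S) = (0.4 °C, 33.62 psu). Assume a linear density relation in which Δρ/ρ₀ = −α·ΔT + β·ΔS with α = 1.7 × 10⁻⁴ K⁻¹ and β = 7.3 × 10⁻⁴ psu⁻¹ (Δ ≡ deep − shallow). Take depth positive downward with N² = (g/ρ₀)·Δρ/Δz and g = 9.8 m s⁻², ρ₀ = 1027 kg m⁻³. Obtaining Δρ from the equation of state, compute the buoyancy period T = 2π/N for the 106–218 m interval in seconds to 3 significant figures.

ΔT = +0.5 K, ΔS = +0.98 psu (deep − shallow).
Δρ/ρ₀ = −αΔT + βΔS = -8.50 × 10⁻⁵ + 7.154 × 10⁻⁴ = 6.304 × 10⁻⁴, so Δρ ≈ 0.6474 kg m⁻³.
N² = (g/ρ₀)·Δρ/Δz = g·(Δρ/ρ₀)/Δz = 9.8 × 6.304 × 10⁻⁴ / 112 = 5.5160 × 10⁻⁵ s⁻².
N = √(5.5160 × 10⁻⁵) = 7.4270 × 10⁻³ rad s⁻¹ → T = 2π/N = 845.99 s ≈ 846 s.

846 s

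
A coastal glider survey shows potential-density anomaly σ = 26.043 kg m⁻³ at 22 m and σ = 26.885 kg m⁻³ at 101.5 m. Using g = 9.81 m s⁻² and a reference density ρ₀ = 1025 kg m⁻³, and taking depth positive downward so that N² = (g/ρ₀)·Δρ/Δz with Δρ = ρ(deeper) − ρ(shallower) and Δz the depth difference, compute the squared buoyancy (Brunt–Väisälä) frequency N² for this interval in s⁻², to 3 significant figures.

Δρ = 1026.885 − 1026.043 = 0.842 kg m⁻³ over Δz = 101.5 − 22 = 79.5 m.
N² = (9.81/1025) × (0.842/79.5) = 1.0137 × 10⁻⁴ s⁻² ≈ 1.01 × 10⁻⁴ s⁻².

1.01 × 10⁻⁴ s⁻²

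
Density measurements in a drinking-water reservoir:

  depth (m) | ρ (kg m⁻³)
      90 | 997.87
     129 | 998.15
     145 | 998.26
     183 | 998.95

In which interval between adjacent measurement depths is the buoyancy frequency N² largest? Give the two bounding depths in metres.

Compute the density gradient over each adjacent pair:
  90–129 m: Δρ/Δz = 0.28/39 = 7.2 × 10⁻³ kg m⁻⁴
  129–145 m: Δρ/Δz = 0.11/16 = 6.9 × 10⁻³ kg m⁻⁴
  145–183 m: Δρ/Δz = 0.69/38 = 0.018 kg m⁻⁴
The largest gradient is in the 145–183 m interval — the pycnocline.

145–183 m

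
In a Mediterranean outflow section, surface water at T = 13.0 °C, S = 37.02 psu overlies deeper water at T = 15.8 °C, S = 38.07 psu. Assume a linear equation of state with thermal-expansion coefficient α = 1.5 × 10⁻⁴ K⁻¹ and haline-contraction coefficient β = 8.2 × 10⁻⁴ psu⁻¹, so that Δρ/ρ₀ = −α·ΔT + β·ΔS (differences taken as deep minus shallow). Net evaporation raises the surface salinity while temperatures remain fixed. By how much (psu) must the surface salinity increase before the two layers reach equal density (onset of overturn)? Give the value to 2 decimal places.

Neutral buoyancy requires −α(T_deep − T_surf) + β(S_deep − S_surf′) = 0.
S_surf′ = S_deep − (α/β)·ΔT = 38.07 − (1.5 × 10⁻⁴/8.2 × 10⁻⁴)·(+2.8) = 37.5578 psu.
Increase required: 37.5578 − 37.02 = 0.5378 psu.

0.54 psu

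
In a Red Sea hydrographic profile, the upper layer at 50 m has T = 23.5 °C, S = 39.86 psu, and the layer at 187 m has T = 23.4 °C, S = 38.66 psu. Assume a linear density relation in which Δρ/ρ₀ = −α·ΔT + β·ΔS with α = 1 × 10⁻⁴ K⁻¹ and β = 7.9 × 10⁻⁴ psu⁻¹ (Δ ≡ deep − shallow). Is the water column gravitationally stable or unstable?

unstable

ΔT = 23.4 − 23.5 = -0.1 K and ΔS = 38.66 − 39.86 = -1.20 psu (deep − shallow).
−αΔT = 1.00 × 10⁻⁵; βΔS = -9.48 × 10⁻⁴; sum Δρ/ρ₀ = -9.38 × 10⁻⁴.
Δρ/ρ₀ < 0, so Δρ < 0: deeper water is lighter → statically unstable; the column would overturn.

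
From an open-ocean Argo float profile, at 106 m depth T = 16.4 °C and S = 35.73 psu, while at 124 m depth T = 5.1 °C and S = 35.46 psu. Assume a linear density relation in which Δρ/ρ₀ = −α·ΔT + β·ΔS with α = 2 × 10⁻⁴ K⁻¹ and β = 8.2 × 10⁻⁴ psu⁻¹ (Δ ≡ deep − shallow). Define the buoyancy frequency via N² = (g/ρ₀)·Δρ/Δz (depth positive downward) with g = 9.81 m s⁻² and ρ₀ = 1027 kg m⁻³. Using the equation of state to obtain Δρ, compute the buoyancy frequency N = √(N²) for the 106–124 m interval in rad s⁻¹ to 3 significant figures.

0.0333 rad s⁻¹

ΔT = -11.3 K, ΔS = -0.27 psu (deep − shallow).
Δρ/ρ₀ = −αΔT + βΔS = 2.26 × 10⁻³ − 2.214 × 10⁻⁴ = 2.0386 × 10⁻³, so Δρ ≈ 2.094 kg m⁻³.
N² = (g/ρ₀)·Δρ/Δz = g·(Δρ/ρ₀)/Δz = 9.81 × 2.0386 × 10⁻³ / 18 = 1.1110 × 10⁻³ s⁻².
N = √(1.1110 × 10⁻³) = 0.033332 rad s⁻¹ ≈ 0.0333 rad s⁻¹.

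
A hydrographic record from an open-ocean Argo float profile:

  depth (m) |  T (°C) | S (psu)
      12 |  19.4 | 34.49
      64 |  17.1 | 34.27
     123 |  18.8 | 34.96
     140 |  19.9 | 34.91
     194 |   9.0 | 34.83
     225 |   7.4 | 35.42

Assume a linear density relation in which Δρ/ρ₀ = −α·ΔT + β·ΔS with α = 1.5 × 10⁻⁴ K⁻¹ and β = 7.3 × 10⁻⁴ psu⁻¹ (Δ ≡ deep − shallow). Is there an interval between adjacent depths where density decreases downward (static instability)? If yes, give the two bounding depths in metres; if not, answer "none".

Evaluate Δρ/ρ₀ = −αΔT + βΔS across each adjacent pair:
  12–64 m: −αΔT+βΔS = −(1.5 × 10⁻⁴)(-2.3)+(7.3 × 10⁻⁴)(-0.22) = 1.8 × 10⁻⁴ → stable
  64–123 m: −αΔT+βΔS = −(1.5 × 10⁻⁴)(+1.7)+(7.3 × 10⁻⁴)(+0.69) = 2.5 × 10⁻⁴ → stable
  123–140 m: −αΔT+βΔS = −(1.5 × 10⁻⁴)(+1.1)+(7.3 × 10⁻⁴)(-0.05) = -2.0 × 10⁻⁴ → UNSTABLE
  140–194 m: −αΔT+βΔS = −(1.5 × 10⁻⁴)(-10.9)+(7.3 × 10⁻⁴)(-0.08) = 1.6 × 10⁻³ → stable
  194–225 m: −αΔT+βΔS = −(1.5 × 10⁻⁴)(-1.6)+(7.3 × 10⁻⁴)(+0.59) = 6.7 × 10⁻⁴ → stable
The 123–140 m interval has Δρ < 0: lighter water underlies denser water.

123–140 m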